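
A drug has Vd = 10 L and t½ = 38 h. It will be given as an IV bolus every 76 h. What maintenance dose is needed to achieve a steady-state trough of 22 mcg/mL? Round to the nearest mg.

660 mg

τ/t½ = 76/38 ≈ 2, so f = (1/2)^(76/38) ≈ 0.250000.
Cmin,ss = (D/Vd)·f/(1−f), so D = Cmin,ss·Vd·(1−f)/f.
D = 22 × 10 × (1−f)/f ≈ 22 × 10 × 3.00000 ≈ 660.00 mg.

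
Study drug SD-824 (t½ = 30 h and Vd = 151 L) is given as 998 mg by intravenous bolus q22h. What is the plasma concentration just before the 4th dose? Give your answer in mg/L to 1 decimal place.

7.8 mg/L

f = (1/2)^(τ/t½) = (1/2)^(22/30) ≈ 0.6015.
C₀ = D/Vd = 998/151 ≈ 6.609 mg/L.
Before the 4th dose, 3 doses have been given. Superposition: Cmin = C₀·(f + f² + … + f^3).
≈ 6.609 × (0.6015 + 0.3618 + 0.2176) ≈ 6.609 × 1.1809 ≈ 7.805 mg/L.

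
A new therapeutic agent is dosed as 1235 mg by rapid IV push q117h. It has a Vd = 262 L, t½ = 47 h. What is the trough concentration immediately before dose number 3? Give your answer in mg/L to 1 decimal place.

f = (1/2)^(τ/t½) = (1/2)^(117/47) ≈ 0.1781.
C₀ = D/Vd = 1235/262 ≈ 4.714 mg/L.
Before the 3rd dose, 2 doses have been given. Superposition: Cmin = C₀·(f + f²).
≈ 4.714 × (0.1781 + 0.0317) ≈ 4.714 × 0.2098 ≈ 0.989 mg/L.

1.0 mg/L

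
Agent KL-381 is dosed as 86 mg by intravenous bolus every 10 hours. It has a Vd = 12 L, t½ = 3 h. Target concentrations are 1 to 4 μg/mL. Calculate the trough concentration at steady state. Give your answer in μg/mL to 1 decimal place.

0.8 μg/mL

k = ln2/t½ = ln2/3 ≈ 0.231049 h⁻¹; fraction remaining f = e^(−kτ) = e^(−0.231049×10) ≈ 0.0992.
Accumulation ratio R = 1/(1 − f) ≈ 1/0.9008 ≈ 1.1101.
Each bolus raises the concentration by D/Vd = 86/12 ≈ 7.167 μg/mL.
Steady-state peak Cmax,ss = C₀·R ≈ 7.167 × 1.1101 ≈ 7.956 μg/mL.
Steady-state trough Cmin,ss = Cmax,ss·f ≈ 7.956 × 0.0992 ≈ 0.789 μg/mL.
Trough 0.8 μg/mL vs MEC 1 μg/mL: subtherapeutic.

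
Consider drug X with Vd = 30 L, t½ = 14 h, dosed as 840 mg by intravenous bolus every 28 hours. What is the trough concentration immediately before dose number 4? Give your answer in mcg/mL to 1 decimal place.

9.2 mcg/mL

f = (1/2)^(τ/t½) = (1/2)^(28/14) ≈ 0.2500.
C₀ = D/Vd = 840/30 ≈ 28.000 mcg/mL.
Before the 4th dose, 3 doses have been given. Superposition: Cmin = C₀·(f + f² + … + f^3).
≈ 28.000 × (0.2500 + 0.0625 + 0.0156) ≈ 28.000 × 0.3281 ≈ 9.187 mcg/mL.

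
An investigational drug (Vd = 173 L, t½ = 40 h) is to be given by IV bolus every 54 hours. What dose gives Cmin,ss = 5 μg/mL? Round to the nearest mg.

τ/t½ = 54/40 ≈ 1.35, so f = (1/2)^(54/40) ≈ 0.392292.
Cmin,ss = (D/Vd)·f/(1−f), so D = Cmin,ss·Vd·(1−f)/f.
D = 5 × 173 × (1−f)/f ≈ 5 × 173 × 1.54912 ≈ 1339.99 mg.

1340 mg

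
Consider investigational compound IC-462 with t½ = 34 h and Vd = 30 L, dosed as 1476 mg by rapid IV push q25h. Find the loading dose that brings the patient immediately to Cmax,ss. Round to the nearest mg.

f = (1/2)^(25/34) ≈ 0.600696; accumulation ratio R = 1/(1−f) ≈ 2.50436.
Loading dose to hit Cmax,ss on first dose: D_load = D_maint·R ≈ 1476 × 2.50436 ≈ 3696.44 mg.

3696 mg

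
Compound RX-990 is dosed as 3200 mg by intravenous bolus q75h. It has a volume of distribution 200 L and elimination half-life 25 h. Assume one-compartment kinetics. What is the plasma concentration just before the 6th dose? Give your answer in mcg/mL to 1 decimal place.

2.3 mcg/mL

f = (1/2)^(τ/t½) = (1/2)^(75/25) ≈ 0.1250.
C₀ = D/Vd = 3200/200 ≈ 16.000 mcg/mL.
Before the 6th dose, 5 doses have been given. Superposition: Cmin = C₀·(f + f² + … + f^5).
≈ 16.000 × (0.1250 + 0.0156 + 0.0020 + 0.0002 + 0.0000) ≈ 16.000 × 0.1428 ≈ 2.285 mcg/mL.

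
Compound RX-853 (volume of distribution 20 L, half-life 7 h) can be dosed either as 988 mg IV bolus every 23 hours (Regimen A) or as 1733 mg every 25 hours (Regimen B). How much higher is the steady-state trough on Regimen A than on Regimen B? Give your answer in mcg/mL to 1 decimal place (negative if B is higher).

Regimen A: f = (1/2)^(23/7) ≈ 0.1025; Cmin,ss = (988/20)·f/(1−f) ≈ 5.642 mcg/mL.
Regimen B: f = (1/2)^(25/7) ≈ 0.0841; Cmin,ss = (1733/20)·f/(1−f) ≈ 7.956 mcg/mL.
Difference ≈ 5.642 − 7.956 ≈ -2.314 mcg/mL.

-2.3 mcg/mL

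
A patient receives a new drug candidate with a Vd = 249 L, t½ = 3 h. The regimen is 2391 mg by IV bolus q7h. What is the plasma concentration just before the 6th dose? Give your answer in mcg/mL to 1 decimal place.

2.4 mcg/mL

f = (1/2)^(τ/t½) = (1/2)^(7/3) ≈ 0.1984.
C₀ = D/Vd = 2391/249 ≈ 9.602 mcg/mL.
Before the 6th dose, 5 doses have been given. Superposition: Cmin = C₀·(f + f² + … + f^5).
≈ 9.602 × (0.1984 + 0.0394 + 0.0078 + 0.0015 + 0.0003) ≈ 9.602 × 0.2474 ≈ 2.376 mcg/mL.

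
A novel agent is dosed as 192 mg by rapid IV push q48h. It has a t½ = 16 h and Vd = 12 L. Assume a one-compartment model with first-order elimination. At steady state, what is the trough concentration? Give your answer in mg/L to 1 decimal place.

2.3 mg/L

The dosing interval is 3 half-lives, so f = 2^(−3) = 0.125.
Accumulation ratio R = 1/(1 − f) = 1/0.875 = 8/7.
Single-dose peak C₀ = D/Vd = 192/12 = 16 mg/L.
Steady-state peak Cmax,ss = C₀·R = 16 × 8/7 ≈ 18.286 mg/L.
Steady-state trough Cmin,ss = Cmax,ss·f ≈ 18.286 × 0.125 ≈ 2.286 mg/L.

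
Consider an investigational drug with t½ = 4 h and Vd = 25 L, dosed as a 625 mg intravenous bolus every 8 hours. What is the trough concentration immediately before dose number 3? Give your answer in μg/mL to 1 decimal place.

f = (1/2)^(τ/t½) = (1/2)^(8/4) ≈ 0.2500.
C₀ = D/Vd = 625/25 ≈ 25.000 μg/mL.
Before the 3rd dose, 2 doses have been given. Superposition: Cmin = C₀·(f + f²).
≈ 25.000 × (0.2500 + 0.0625) ≈ 25.000 × 0.3125 ≈ 7.812 μg/mL.

7.8 μg/mL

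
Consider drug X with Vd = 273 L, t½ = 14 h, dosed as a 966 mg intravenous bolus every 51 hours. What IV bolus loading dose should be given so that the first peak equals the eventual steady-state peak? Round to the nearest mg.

1050 mg

f = (1/2)^(51/14) ≈ 0.080055; accumulation ratio R = 1/(1−f) ≈ 1.08702.
Loading dose to hit Cmax,ss on first dose: D_load = D_maint·R ≈ 966 × 1.08702 ≈ 1050.06 mg.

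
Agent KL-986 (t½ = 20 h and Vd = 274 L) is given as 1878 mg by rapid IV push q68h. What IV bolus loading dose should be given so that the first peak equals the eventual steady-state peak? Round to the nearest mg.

2075 mg

f = (1/2)^(68/20) ≈ 0.094732; accumulation ratio R = 1/(1−f) ≈ 1.10465.
Loading dose to hit Cmax,ss on first dose: D_load = D_maint·R ≈ 1878 × 1.10465 ≈ 2074.53 mg.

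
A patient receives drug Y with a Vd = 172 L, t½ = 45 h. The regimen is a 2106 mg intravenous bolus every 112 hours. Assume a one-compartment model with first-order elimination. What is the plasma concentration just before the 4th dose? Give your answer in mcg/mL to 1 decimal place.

f = (1/2)^(τ/t½) = (1/2)^(112/45) ≈ 0.1781.
C₀ = D/Vd = 2106/172 ≈ 12.244 mcg/mL.
Before the 4th dose, 3 doses have been given. Superposition: Cmin = C₀·(f + f² + … + f^3).
≈ 12.244 × (0.1781 + 0.0317 + 0.0056) ≈ 12.244 × 0.2154 ≈ 2.637 mcg/mL.

2.6 mcg/mL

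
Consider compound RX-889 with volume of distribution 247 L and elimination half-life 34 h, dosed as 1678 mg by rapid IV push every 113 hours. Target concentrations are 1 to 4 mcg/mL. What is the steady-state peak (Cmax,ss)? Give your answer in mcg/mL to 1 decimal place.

k = ln2/t½ = ln2/34 ≈ 0.020387 h⁻¹; fraction remaining f = e^(−kτ) = e^(−0.020387×113) ≈ 0.0999.
At steady state, accumulation factor R = 1/(1 − e^(−kτ)) ≈ 1.1110.
Single-dose peak C₀ = D/Vd = 1678/247 ≈ 6.794 mcg/mL.
Cmax,ss = C₀/(1 − f) ≈ 6.794/0.9001 ≈ 7.548 mcg/mL.
Peak 7.5 mcg/mL vs MTC 4 mcg/mL: exceeds toxic threshold.

7.5 mcg/mL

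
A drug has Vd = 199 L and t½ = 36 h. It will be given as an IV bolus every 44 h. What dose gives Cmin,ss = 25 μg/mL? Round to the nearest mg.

6632 mg

τ/t½ = 44/36 ≈ 1.2222, so f = (1/2)^(44/36) ≈ 0.428622.
Cmin,ss = (D/Vd)·f/(1−f), so D = Cmin,ss·Vd·(1−f)/f.
D = 25 × 199 × (1−f)/f ≈ 25 × 199 × 1.33306 ≈ 6631.97 mg.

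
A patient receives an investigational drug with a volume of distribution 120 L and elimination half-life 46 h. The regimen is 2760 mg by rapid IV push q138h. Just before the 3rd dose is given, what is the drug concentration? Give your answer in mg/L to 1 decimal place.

f = (1/2)^(τ/t½) = (1/2)^(138/46) ≈ 0.1250.
C₀ = D/Vd = 2760/120 ≈ 23.000 mg/L.
Before the 3rd dose, 2 doses have been given. Superposition: Cmin = C₀·(f + f²).
≈ 23.000 × (0.1250 + 0.0156) ≈ 23.000 × 0.1406 ≈ 3.234 mg/L.

3.2 mg/L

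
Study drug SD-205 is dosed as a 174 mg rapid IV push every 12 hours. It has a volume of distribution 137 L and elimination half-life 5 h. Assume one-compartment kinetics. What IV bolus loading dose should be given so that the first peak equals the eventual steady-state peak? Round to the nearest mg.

f = (1/2)^(12/5) ≈ 0.189465; accumulation ratio R = 1/(1−f) ≈ 1.23375.
Loading dose to hit Cmax,ss on first dose: D_load = D_maint·R ≈ 174 × 1.23375 ≈ 214.67 mg.

215 mg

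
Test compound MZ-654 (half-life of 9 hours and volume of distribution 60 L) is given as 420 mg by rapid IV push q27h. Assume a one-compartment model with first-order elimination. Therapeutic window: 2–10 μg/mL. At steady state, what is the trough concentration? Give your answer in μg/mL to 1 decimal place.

1.0 μg/mL

τ = 27 h = 3 half-lives, so f = (1/2)^3 = 0.125.
Accumulation ratio R = 1/(1 − f) = 1/0.875 = 8/7.
Single-dose peak C₀ = D/Vd = 420/60 = 7 μg/mL.
Steady-state peak Cmax,ss = C₀·R = 7 × 8/7 ≈ 8.000 μg/mL.
Steady-state trough Cmin,ss = Cmax,ss·f ≈ 8.000 × 0.125 ≈ 1.000 μg/mL.
Trough 1.0 μg/mL vs MEC 2 μg/mL: subtherapeutic.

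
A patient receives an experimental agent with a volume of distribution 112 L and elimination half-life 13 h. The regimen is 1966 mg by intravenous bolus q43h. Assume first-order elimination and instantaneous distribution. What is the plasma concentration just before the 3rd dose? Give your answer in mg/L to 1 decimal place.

2.0 mg/L

f = (1/2)^(τ/t½) = (1/2)^(43/13) ≈ 0.1010.
C₀ = D/Vd = 1966/112 ≈ 17.554 mg/L.
Before the 3rd dose, 2 doses have been given. Superposition: Cmin = C₀·(f + f²).
≈ 17.554 × (0.1010 + 0.0102) ≈ 17.554 × 0.1112 ≈ 1.952 mg/L.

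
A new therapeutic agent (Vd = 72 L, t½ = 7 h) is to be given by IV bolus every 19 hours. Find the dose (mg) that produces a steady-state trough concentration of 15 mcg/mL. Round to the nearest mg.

τ/t½ = 19/7 ≈ 2.7143, so f = (1/2)^(19/7) ≈ 0.152377.
Cmin,ss = (D/Vd)·f/(1−f), so D = Cmin,ss·Vd·(1−f)/f.
D = 15 × 72 × (1−f)/f ≈ 15 × 72 × 5.56267 ≈ 6007.68 mg.

6008 mg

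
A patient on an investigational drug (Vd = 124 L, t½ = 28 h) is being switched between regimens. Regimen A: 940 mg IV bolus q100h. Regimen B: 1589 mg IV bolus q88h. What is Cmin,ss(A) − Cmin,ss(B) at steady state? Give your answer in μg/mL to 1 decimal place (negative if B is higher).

-0.9 μg/mL

Regimen A: f = (1/2)^(100/28) ≈ 0.0841; Cmin,ss = (940/124)·f/(1−f) ≈ 0.696 μg/mL.
Regimen B: f = (1/2)^(88/28) ≈ 0.1132; Cmin,ss = (1589/124)·f/(1−f) ≈ 1.636 μg/mL.
Difference ≈ 0.696 − 1.636 ≈ -0.940 μg/mL.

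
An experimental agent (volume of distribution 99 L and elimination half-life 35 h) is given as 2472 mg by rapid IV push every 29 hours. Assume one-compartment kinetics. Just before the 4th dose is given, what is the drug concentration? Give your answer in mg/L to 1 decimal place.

f = (1/2)^(τ/t½) = (1/2)^(29/35) ≈ 0.5631.
C₀ = D/Vd = 2472/99 ≈ 24.970 mg/L.
Before the 4th dose, 3 doses have been given. Superposition: Cmin = C₀·(f + f² + … + f^3).
≈ 24.970 × (0.5631 + 0.3171 + 0.1785) ≈ 24.970 × 1.0587 ≈ 26.436 mg/L.

26.4 mg/L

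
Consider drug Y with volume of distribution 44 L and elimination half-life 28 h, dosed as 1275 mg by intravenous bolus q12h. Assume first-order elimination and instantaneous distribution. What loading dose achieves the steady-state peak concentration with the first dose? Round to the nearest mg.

f = (1/2)^(12/28) ≈ 0.742997; accumulation ratio R = 1/(1−f) ≈ 3.89101.
Loading dose to hit Cmax,ss on first dose: D_load = D_maint·R ≈ 1275 × 3.89101 ≈ 4961.04 mg.

4961 mg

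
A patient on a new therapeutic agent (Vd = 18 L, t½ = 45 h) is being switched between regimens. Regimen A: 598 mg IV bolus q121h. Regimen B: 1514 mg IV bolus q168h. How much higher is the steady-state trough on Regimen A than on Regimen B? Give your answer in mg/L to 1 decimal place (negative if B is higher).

Regimen A: f = (1/2)^(121/45) ≈ 0.1551; Cmin,ss = (598/18)·f/(1−f) ≈ 6.099 mg/L.
Regimen B: f = (1/2)^(168/45) ≈ 0.0752; Cmin,ss = (1514/18)·f/(1−f) ≈ 6.839 mg/L.
Difference ≈ 6.099 − 6.839 ≈ -0.740 mg/L.

-0.7 mg/L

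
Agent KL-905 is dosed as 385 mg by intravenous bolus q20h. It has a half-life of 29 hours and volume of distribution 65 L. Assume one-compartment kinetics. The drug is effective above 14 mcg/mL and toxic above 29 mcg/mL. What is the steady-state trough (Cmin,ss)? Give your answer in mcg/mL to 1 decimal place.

k = ln2/t½ = ln2/29 ≈ 0.023902 h⁻¹; fraction remaining f = e^(−kτ) = e^(−0.023902×20) ≈ 0.6200.
Accumulation ratio R = 1/(1 − f) ≈ 1/0.3800 ≈ 2.6316.
Each bolus raises the concentration by D/Vd = 385/65 ≈ 5.923 mcg/mL.
Cmax,ss = C₀/(1 − f) ≈ 5.923/0.3800 ≈ 15.587 mcg/mL.
One interval later, Cmin,ss = Cmax,ss·e^(−kτ) ≈ 15.587 × 0.6200 ≈ 9.664 mcg/mL.
Trough 9.7 mcg/mL vs MEC 14 mcg/mL: subtherapeutic.

9.7 mcg/mL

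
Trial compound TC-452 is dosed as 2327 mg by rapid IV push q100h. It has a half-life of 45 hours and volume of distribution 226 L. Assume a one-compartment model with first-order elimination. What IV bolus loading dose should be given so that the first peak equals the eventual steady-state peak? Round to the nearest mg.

2962 mg

f = (1/2)^(100/45) ≈ 0.214311; accumulation ratio R = 1/(1−f) ≈ 1.27277.
Loading dose to hit Cmax,ss on first dose: D_load = D_maint·R ≈ 2327 × 1.27277 ≈ 2961.74 mg.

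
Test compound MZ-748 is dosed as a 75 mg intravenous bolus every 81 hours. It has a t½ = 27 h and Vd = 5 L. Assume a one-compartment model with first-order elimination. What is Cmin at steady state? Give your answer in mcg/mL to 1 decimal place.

τ = 81 h = 3 half-lives, so f = (1/2)^3 = 0.125.
Accumulation ratio R = 1/(1 − f) = 1/0.875 = 8/7.
Single-dose peak C₀ = D/Vd = 75/5 = 15 mcg/mL.
Steady-state peak Cmax,ss = C₀·R = 15 × 8/7 ≈ 17.143 mcg/mL.
Steady-state trough Cmin,ss = Cmax,ss·f ≈ 17.143 × 0.125 ≈ 2.143 mcg/mL.

2.1 mcg/mL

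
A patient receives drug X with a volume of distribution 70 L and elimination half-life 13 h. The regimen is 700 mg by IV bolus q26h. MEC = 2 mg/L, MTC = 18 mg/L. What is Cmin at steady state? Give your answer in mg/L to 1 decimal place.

τ = 26 h = 2 half-lives, so f = (1/2)^2 = 0.25.
At steady state, R = 1/(1 − 0.25) = 4/3.
Single-dose peak C₀ = D/Vd = 700/70 = 10 mg/L.
Steady-state peak Cmax,ss = C₀·R = 10 × 4/3 ≈ 13.333 mg/L.
Steady-state trough Cmin,ss = Cmax,ss·f ≈ 13.333 × 0.25 ≈ 3.333 mg/L.
Trough 3.3 mg/L vs MEC 2 mg/L: adequate.

3.3 mg/L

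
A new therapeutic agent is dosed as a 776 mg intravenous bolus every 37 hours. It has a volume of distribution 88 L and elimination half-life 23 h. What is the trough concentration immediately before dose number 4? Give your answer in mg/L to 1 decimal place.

f = (1/2)^(τ/t½) = (1/2)^(37/23) ≈ 0.3279.
C₀ = D/Vd = 776/88 ≈ 8.818 mg/L.
Before the 4th dose, 3 doses have been given. Superposition: Cmin = C₀·(f + f² + … + f^3).
≈ 8.818 × (0.3279 + 0.1075 + 0.0353) ≈ 8.818 × 0.4707 ≈ 4.151 mg/L.

4.2 mg/L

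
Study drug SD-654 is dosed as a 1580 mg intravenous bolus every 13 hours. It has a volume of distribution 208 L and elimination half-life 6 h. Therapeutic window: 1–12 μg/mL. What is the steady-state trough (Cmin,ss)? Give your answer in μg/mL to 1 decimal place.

k = ln2/t½ = ln2/6 ≈ 0.115525 h⁻¹; fraction remaining f = e^(−kτ) = e^(−0.115525×13) ≈ 0.2227.
At steady state, accumulation factor R = 1/(1 − e^(−kτ)) ≈ 1.2865.
Single-dose peak C₀ = D/Vd = 1580/208 ≈ 7.596 μg/mL.
Steady-state peak Cmax,ss = C₀·R ≈ 7.596 × 1.2865 ≈ 9.772 μg/mL.
One interval later, Cmin,ss = Cmax,ss·e^(−kτ) ≈ 9.772 × 0.2227 ≈ 2.176 μg/mL.
Trough 2.2 μg/mL vs MEC 1 μg/mL: adequate.

2.2 μg/mL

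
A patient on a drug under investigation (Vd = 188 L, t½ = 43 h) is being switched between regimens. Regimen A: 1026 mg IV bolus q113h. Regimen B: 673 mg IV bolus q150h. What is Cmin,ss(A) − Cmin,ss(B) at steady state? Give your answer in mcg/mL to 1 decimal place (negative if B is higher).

0.7 mcg/mL

Regimen A: f = (1/2)^(113/43) ≈ 0.1618; Cmin,ss = (1026/188)·f/(1−f) ≈ 1.053 mcg/mL.
Regimen B: f = (1/2)^(150/43) ≈ 0.0891; Cmin,ss = (673/188)·f/(1−f) ≈ 0.350 mcg/mL.
Difference ≈ 1.053 − 0.350 ≈ 0.703 mcg/mL.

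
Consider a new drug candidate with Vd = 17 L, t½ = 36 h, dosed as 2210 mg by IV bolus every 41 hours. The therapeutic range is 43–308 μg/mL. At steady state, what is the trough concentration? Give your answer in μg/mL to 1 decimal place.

k = ln2/t½ = ln2/36 ≈ 0.019254 h⁻¹; fraction remaining f = e^(−kτ) = e^(−0.019254×41) ≈ 0.4541.
Accumulation ratio R = 1/(1 − f) ≈ 1/0.5459 ≈ 1.8318.
Single-dose peak C₀ = D/Vd = 2210/17 ≈ 130.000 μg/mL.
Cmax,ss = C₀/(1 − f) ≈ 130.000/0.5459 ≈ 238.139 μg/mL.
One interval later, Cmin,ss = Cmax,ss·e^(−kτ) ≈ 238.139 × 0.4541 ≈ 108.139 μg/mL.
Trough 108.1 μg/mL vs MEC 43 μg/mL: adequate.

108.1 μg/mL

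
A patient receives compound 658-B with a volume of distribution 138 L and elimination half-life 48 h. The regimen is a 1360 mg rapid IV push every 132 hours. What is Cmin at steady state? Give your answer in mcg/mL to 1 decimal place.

1.7 mcg/mL

Over one 132-h interval, 132/48 ≈ 2.75 half-lives elapse, leaving f ≈ 0.1487 of each dose.
Accumulation ratio R = 1/(1 − f) ≈ 1/0.8513 ≈ 1.1747.
Single-dose peak C₀ = D/Vd = 1360/138 ≈ 9.855 mcg/mL.
Cmax,ss = C₀/(1 − f) ≈ 9.855/0.8513 ≈ 11.576 mcg/mL.
One interval later, Cmin,ss = Cmax,ss·e^(−kτ) ≈ 11.576 × 0.1487 ≈ 1.721 mcg/mL.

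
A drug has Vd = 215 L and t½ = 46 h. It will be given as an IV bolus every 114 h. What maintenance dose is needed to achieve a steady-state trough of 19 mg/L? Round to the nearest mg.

τ/t½ = 114/46 ≈ 2.4783, so f = (1/2)^(114/46) ≈ 0.179461.
Cmin,ss = (D/Vd)·f/(1−f), so D = Cmin,ss·Vd·(1−f)/f.
D = 19 × 215 × (1−f)/f ≈ 19 × 215 × 4.57224 ≈ 18677.60 mg.

18678 mg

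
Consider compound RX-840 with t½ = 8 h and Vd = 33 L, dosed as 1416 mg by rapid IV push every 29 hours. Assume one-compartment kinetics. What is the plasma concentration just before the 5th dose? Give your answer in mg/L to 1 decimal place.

f = (1/2)^(τ/t½) = (1/2)^(29/8) ≈ 0.0811.
C₀ = D/Vd = 1416/33 ≈ 42.909 mg/L.
Before the 5th dose, 4 doses have been given. Superposition: Cmin = C₀·(f + f² + … + f^4).
≈ 42.909 × (0.0811 + 0.0066 + 0.0005 + 0.0000) ≈ 42.909 × 0.0882 ≈ 3.785 mg/L.

3.8 mg/L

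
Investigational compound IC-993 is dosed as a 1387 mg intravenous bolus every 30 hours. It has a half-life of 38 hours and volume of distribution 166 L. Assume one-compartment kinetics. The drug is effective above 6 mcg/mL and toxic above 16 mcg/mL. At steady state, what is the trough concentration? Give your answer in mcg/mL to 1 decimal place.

k = ln2/t½ = ln2/38 ≈ 0.018241 h⁻¹; fraction remaining f = e^(−kτ) = e^(−0.018241×30) ≈ 0.5786.
Accumulation ratio R = 1/(1 − f) ≈ 1/0.4214 ≈ 2.3730.
Single-dose peak C₀ = D/Vd = 1387/166 ≈ 8.355 mcg/mL.
Cmax,ss = C₀/(1 − f) ≈ 8.355/0.4214 ≈ 19.827 mcg/mL.
Steady-state trough Cmin,ss = Cmax,ss·f ≈ 19.827 × 0.5786 ≈ 11.472 mcg/mL.
Trough 11.5 mcg/mL vs MEC 6 mcg/mL: adequate.

11.5 mcg/mL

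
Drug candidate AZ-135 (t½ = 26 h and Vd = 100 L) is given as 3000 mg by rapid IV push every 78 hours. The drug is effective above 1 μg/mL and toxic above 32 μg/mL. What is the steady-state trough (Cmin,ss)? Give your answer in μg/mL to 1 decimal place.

The dosing interval is 3 half-lives, so f = 2^(−3) = 0.125.
Accumulation ratio R = 1/(1 − f) = 1/0.875 = 8/7.
Single-dose peak C₀ = D/Vd = 3000/100 = 30 μg/mL.
Steady-state peak Cmax,ss = C₀·R = 30 × 8/7 ≈ 34.286 μg/mL.
Steady-state trough Cmin,ss = Cmax,ss·f ≈ 34.286 × 0.125 ≈ 4.286 μg/mL.
Trough 4.3 μg/mL vs MEC 1 μg/mL: adequate.

4.3 μg/mL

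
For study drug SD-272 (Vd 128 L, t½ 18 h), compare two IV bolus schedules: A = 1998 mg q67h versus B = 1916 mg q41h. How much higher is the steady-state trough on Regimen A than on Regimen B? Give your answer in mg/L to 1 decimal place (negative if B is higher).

Regimen A: f = (1/2)^(67/18) ≈ 0.0758; Cmin,ss = (1998/128)·f/(1−f) ≈ 1.280 mg/L.
Regimen B: f = (1/2)^(41/18) ≈ 0.2062; Cmin,ss = (1916/128)·f/(1−f) ≈ 3.888 mg/L.
Difference ≈ 1.280 − 3.888 ≈ -2.608 mg/L.

-2.6 mg/L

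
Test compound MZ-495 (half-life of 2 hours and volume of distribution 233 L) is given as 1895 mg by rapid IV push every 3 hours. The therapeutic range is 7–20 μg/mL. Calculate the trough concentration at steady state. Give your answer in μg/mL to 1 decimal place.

τ/t½ = 3/2 ≈ 1.5, so fraction remaining f = (1/2)^(3/2) ≈ 0.3536.
Single-dose peak C₀ = D/Vd = 1895/233 ≈ 8.133 μg/mL.
Steady-state trough Cmin,ss = C₀·f/(1−f) ≈ 8.133 × 0.3536/0.6464 ≈ 4.449 μg/mL.
Trough 4.4 μg/mL vs MEC 7 μg/mL: subtherapeutic.

4.4 μg/mL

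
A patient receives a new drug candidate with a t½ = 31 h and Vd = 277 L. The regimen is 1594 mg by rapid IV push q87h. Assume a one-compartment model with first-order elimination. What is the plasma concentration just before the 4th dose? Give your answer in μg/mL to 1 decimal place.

1.0 μg/mL

f = (1/2)^(τ/t½) = (1/2)^(87/31) ≈ 0.1429.
C₀ = D/Vd = 1594/277 ≈ 5.755 μg/mL.
Before the 4th dose, 3 doses have been given. Superposition: Cmin = C₀·(f + f² + … + f^3).
≈ 5.755 × (0.1429 + 0.0204 + 0.0029) ≈ 5.755 × 0.1662 ≈ 0.956 μg/mL.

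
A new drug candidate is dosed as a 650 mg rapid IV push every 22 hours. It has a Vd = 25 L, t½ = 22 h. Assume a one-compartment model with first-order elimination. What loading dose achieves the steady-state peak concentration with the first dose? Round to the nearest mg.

f = (1/2)^(22/22) ≈ 0.500000; accumulation ratio R = 1/(1−f) ≈ 2.00000.
Loading dose to hit Cmax,ss on first dose: D_load = D_maint·R ≈ 650 × 2.00000 ≈ 1300.00 mg.

1300 mg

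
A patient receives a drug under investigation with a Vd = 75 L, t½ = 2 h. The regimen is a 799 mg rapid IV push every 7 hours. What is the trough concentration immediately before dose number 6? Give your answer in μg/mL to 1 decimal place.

f = (1/2)^(τ/t½) = (1/2)^(7/2) ≈ 0.0884.
C₀ = D/Vd = 799/75 ≈ 10.653 μg/mL.
Before the 6th dose, 5 doses have been given. Superposition: Cmin = C₀·(f + f² + … + f^5).
≈ 10.653 × (0.0884 + 0.0078 + 0.0007 + 0.0001 + 0.0000) ≈ 10.653 × 0.0970 ≈ 1.033 μg/mL.

1.0 μg/mL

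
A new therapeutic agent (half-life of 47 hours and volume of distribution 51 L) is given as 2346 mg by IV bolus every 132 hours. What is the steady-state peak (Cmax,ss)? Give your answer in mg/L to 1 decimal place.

Over one 132-h interval, 132/47 ≈ 2.8085 half-lives elapse, leaving f ≈ 0.1427 of each dose.
Accumulation ratio R = 1/(1 − f) ≈ 1/0.8573 ≈ 1.1665.
Single-dose peak C₀ = D/Vd = 2346/51 ≈ 46.000 mg/L.
Steady-state peak Cmax,ss = C₀·R ≈ 46.000 × 1.1665 ≈ 53.659 mg/L.

53.7 mg/L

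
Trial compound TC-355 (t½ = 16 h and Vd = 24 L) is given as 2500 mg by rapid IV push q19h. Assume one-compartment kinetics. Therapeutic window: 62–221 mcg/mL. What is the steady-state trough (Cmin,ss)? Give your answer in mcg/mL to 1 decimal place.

81.5 mcg/mL

τ/t½ = 19/16 ≈ 1.1875, so fraction remaining f = (1/2)^(19/16) ≈ 0.4391.
At steady state, accumulation factor R = 1/(1 − e^(−kτ)) ≈ 1.7828.
Single-dose peak C₀ = D/Vd = 2500/24 ≈ 104.167 mcg/mL.
Steady-state peak Cmax,ss = C₀·R ≈ 104.167 × 1.7828 ≈ 185.709 mcg/mL.
One interval later, Cmin,ss = Cmax,ss·e^(−kτ) ≈ 185.709 × 0.4391 ≈ 81.545 mcg/mL.
Trough 81.5 mcg/mL vs MEC 62 mcg/mL: adequate.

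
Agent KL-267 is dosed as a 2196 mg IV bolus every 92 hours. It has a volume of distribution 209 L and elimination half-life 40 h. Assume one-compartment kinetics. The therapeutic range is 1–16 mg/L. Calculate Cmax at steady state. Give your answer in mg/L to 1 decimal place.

13.2 mg/L

k = ln2/t½ = ln2/40 ≈ 0.017329 h⁻¹; fraction remaining f = e^(−kτ) = e^(−0.017329×92) ≈ 0.2031.
Accumulation ratio R = 1/(1 − f) ≈ 1/0.7969 ≈ 1.2549.
Each bolus raises the concentration by D/Vd = 2196/209 ≈ 10.507 mg/L.
Cmax,ss = C₀/(1 − f) ≈ 10.507/0.7969 ≈ 13.185 mg/L.
Peak 13.2 mg/L vs MTC 16 mg/L: below toxic threshold.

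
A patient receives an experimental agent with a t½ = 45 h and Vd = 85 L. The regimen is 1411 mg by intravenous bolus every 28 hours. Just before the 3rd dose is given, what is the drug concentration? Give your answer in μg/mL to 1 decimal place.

f = (1/2)^(τ/t½) = (1/2)^(28/45) ≈ 0.6497.
C₀ = D/Vd = 1411/85 ≈ 16.600 μg/mL.
Before the 3rd dose, 2 doses have been given. Superposition: Cmin = C₀·(f + f²).
≈ 16.600 × (0.6497 + 0.4221) ≈ 16.600 × 1.0718 ≈ 17.792 μg/mL.

17.8 μg/mL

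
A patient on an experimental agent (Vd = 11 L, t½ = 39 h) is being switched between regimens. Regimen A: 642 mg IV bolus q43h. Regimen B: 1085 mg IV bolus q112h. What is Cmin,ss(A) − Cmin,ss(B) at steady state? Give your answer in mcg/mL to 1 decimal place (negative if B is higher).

Regimen A: f = (1/2)^(43/39) ≈ 0.4657; Cmin,ss = (642/11)·f/(1−f) ≈ 50.870 mcg/mL.
Regimen B: f = (1/2)^(112/39) ≈ 0.1366; Cmin,ss = (1085/11)·f/(1−f) ≈ 15.605 mcg/mL.
Difference ≈ 50.870 − 15.605 ≈ 35.265 mcg/mL.

35.3 mcg/mL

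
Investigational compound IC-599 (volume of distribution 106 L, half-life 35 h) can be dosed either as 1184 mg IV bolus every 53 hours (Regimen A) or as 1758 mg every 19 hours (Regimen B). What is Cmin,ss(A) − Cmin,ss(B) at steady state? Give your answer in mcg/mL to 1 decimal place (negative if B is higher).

-30.3 mcg/mL

Regimen A: f = (1/2)^(53/35) ≈ 0.3501; Cmin,ss = (1184/106)·f/(1−f) ≈ 6.017 mcg/mL.
Regimen B: f = (1/2)^(19/35) ≈ 0.6864; Cmin,ss = (1758/106)·f/(1−f) ≈ 36.301 mcg/mL.
Difference ≈ 6.017 − 36.301 ≈ -30.284 mcg/mL.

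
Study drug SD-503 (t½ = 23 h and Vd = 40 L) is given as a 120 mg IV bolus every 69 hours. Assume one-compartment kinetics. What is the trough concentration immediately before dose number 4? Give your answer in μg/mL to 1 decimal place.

0.4 μg/mL

f = (1/2)^(τ/t½) = (1/2)^(69/23) ≈ 0.1250.
C₀ = D/Vd = 120/40 ≈ 3.000 μg/mL.
Before the 4th dose, 3 doses have been given. Superposition: Cmin = C₀·(f + f² + … + f^3).
≈ 3.000 × (0.1250 + 0.0156 + 0.0020) ≈ 3.000 × 0.1426 ≈ 0.428 μg/mL.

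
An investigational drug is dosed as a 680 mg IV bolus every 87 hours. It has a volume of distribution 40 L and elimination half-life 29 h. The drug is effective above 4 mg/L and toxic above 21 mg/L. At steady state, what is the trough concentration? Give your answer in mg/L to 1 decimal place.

τ = 87 h = 3 half-lives, so f = (1/2)^3 = 0.125.
Accumulation ratio R = 1/(1 − f) = 1/0.875 = 8/7.
Single-dose peak C₀ = D/Vd = 680/40 = 17 mg/L.
Steady-state peak Cmax,ss = C₀·R = 17 × 8/7 ≈ 19.429 mg/L.
Steady-state trough Cmin,ss = Cmax,ss·f ≈ 19.429 × 0.125 ≈ 2.429 mg/L.
Trough 2.4 mg/L vs MEC 4 mg/L: subtherapeutic.

2.4 mg/L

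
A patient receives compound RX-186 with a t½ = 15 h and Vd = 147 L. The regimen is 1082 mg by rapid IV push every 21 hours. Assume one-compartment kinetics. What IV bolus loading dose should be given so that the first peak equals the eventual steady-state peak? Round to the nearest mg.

f = (1/2)^(21/15) ≈ 0.378929; accumulation ratio R = 1/(1−f) ≈ 1.61012.
Loading dose to hit Cmax,ss on first dose: D_load = D_maint·R ≈ 1082 × 1.61012 ≈ 1742.15 mg.

1742 mg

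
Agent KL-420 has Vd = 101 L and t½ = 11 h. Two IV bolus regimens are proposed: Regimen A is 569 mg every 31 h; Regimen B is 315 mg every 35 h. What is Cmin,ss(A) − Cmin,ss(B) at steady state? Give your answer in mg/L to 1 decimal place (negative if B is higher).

Regimen A: f = (1/2)^(31/11) ≈ 0.1418; Cmin,ss = (569/101)·f/(1−f) ≈ 0.931 mg/L.
Regimen B: f = (1/2)^(35/11) ≈ 0.1102; Cmin,ss = (315/101)·f/(1−f) ≈ 0.386 mg/L.
Difference ≈ 0.931 − 0.386 ≈ 0.545 mg/L.

0.5 mg/L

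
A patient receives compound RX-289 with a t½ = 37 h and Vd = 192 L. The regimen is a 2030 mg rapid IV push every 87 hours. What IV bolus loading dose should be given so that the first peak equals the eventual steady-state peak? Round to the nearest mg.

2525 mg

f = (1/2)^(87/37) ≈ 0.195962; accumulation ratio R = 1/(1−f) ≈ 1.24372.
Loading dose to hit Cmax,ss on first dose: D_load = D_maint·R ≈ 2030 × 1.24372 ≈ 2524.75 mg.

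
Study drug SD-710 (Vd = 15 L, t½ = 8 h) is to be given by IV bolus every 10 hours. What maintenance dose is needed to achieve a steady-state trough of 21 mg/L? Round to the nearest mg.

τ/t½ = 10/8 ≈ 1.25, so f = (1/2)^(10/8) ≈ 0.420448.
Cmin,ss = (D/Vd)·f/(1−f), so D = Cmin,ss·Vd·(1−f)/f.
D = 21 × 15 × (1−f)/f ≈ 21 × 15 × 1.37842 ≈ 434.20 mg.

434 mg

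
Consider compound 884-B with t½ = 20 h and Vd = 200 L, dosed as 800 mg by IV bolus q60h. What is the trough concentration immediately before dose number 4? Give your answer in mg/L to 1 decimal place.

0.6 mg/L

f = (1/2)^(τ/t½) = (1/2)^(60/20) ≈ 0.1250.
C₀ = D/Vd = 800/200 ≈ 4.000 mg/L.
Before the 4th dose, 3 doses have been given. Superposition: Cmin = C₀·(f + f² + … + f^3).
≈ 4.000 × (0.1250 + 0.0156 + 0.0020) ≈ 4.000 × 0.1426 ≈ 0.570 mg/L.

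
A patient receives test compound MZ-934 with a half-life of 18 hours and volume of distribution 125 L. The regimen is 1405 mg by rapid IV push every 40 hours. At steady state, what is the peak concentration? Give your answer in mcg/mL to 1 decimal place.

14.3 mcg/mL

Over one 40-h interval, 40/18 ≈ 2.2222 half-lives elapse, leaving f ≈ 0.2143 of each dose.
At steady state, accumulation factor R = 1/(1 − e^(−kτ)) ≈ 1.2728.
Each bolus raises the concentration by D/Vd = 1405/125 ≈ 11.240 mcg/mL.
Cmax,ss = C₀/(1 − f) ≈ 11.240/0.7857 ≈ 14.306 mcg/mL.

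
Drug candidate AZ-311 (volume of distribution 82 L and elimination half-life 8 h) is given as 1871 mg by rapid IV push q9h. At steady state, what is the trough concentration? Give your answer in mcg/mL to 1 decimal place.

Over one 9-h interval, 9/8 ≈ 1.125 half-lives elapse, leaving f ≈ 0.4585 of each dose.
Single-dose peak C₀ = D/Vd = 1871/82 ≈ 22.817 mcg/mL.
Steady-state trough Cmin,ss = C₀·f/(1−f) ≈ 22.817 × 0.4585/0.5415 ≈ 19.320 mcg/mL.

19.3 mcg/mL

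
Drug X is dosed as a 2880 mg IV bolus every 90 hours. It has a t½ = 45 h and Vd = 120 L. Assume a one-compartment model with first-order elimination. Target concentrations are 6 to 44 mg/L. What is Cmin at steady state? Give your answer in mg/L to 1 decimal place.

The dosing interval is 2 half-lives, so f = 2^(−2) = 0.25.
At steady state, R = 1/(1 − 0.25) = 4/3.
Single-dose peak C₀ = D/Vd = 2880/120 = 24 mg/L.
Steady-state peak Cmax,ss = C₀·R = 24 × 4/3 ≈ 32.000 mg/L.
Steady-state trough Cmin,ss = Cmax,ss·f ≈ 32.000 × 0.25 ≈ 8.000 mg/L.
Trough 8.0 mg/L vs MEC 6 mg/L: adequate.

8.0 mg/L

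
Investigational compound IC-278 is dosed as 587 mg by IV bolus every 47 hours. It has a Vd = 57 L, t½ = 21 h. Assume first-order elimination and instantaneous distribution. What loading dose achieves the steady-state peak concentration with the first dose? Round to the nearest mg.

f = (1/2)^(47/21) ≈ 0.211966; accumulation ratio R = 1/(1−f) ≈ 1.26898.
Loading dose to hit Cmax,ss on first dose: D_load = D_maint·R ≈ 587 × 1.26898 ≈ 744.89 mg.

745 mg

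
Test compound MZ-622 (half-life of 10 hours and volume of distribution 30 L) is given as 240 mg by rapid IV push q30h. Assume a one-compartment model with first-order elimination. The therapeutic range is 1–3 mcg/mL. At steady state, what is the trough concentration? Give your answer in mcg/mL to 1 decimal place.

1.1 mcg/mL

τ = 30 h = 3 half-lives, so f = (1/2)^3 = 0.125.
At steady state, R = 1/(1 − 0.125) = 8/7.
Single-dose peak C₀ = D/Vd = 240/30 = 8 mcg/mL.
Steady-state peak Cmax,ss = C₀·R = 8 × 8/7 ≈ 9.143 mcg/mL.
Steady-state trough Cmin,ss = Cmax,ss·f ≈ 9.143 × 0.125 ≈ 1.143 mcg/mL.
Trough 1.1 mcg/mL vs MEC 1 mcg/mL: adequate.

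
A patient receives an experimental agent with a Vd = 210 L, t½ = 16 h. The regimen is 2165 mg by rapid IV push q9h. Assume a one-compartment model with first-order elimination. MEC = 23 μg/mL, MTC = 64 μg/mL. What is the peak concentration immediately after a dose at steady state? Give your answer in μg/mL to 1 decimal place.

31.9 μg/mL

k = ln2/t½ = ln2/16 ≈ 0.043322 h⁻¹; fraction remaining f = e^(−kτ) = e^(−0.043322×9) ≈ 0.6771.
At steady state, accumulation factor R = 1/(1 − e^(−kτ)) ≈ 3.0969.
Single-dose peak C₀ = D/Vd = 2165/210 ≈ 10.310 μg/mL.
Steady-state peak Cmax,ss = C₀·R ≈ 10.310 × 3.0969 ≈ 31.929 μg/mL.
Peak 31.9 μg/mL vs MTC 64 μg/mL: below toxic threshold.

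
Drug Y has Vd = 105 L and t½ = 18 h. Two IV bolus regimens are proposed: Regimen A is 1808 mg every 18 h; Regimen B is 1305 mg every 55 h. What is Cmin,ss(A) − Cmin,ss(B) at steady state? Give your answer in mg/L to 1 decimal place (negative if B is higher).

Regimen A: f = (1/2)^(18/18) ≈ 0.5000; Cmin,ss = (1808/105)·f/(1−f) ≈ 17.219 mg/L.
Regimen B: f = (1/2)^(55/18) ≈ 0.1203; Cmin,ss = (1305/105)·f/(1−f) ≈ 1.700 mg/L.
Difference ≈ 17.219 − 1.700 ≈ 15.519 mg/L.

15.5 mg/L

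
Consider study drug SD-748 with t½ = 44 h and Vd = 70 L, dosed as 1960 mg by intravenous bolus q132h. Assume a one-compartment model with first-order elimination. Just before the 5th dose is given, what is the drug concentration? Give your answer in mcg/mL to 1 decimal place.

f = (1/2)^(τ/t½) = (1/2)^(132/44) ≈ 0.1250.
C₀ = D/Vd = 1960/70 ≈ 28.000 mcg/mL.
Before the 5th dose, 4 doses have been given. Superposition: Cmin = C₀·(f + f² + … + f^4).
≈ 28.000 × (0.1250 + 0.0156 + 0.0020 + 0.0002) ≈ 28.000 × 0.1428 ≈ 3.998 mcg/mL.

4.0 mcg/mL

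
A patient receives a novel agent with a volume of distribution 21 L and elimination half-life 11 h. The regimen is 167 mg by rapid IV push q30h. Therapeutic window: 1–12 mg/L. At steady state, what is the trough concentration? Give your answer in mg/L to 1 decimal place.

k = ln2/t½ = ln2/11 ≈ 0.063013 h⁻¹; fraction remaining f = e^(−kτ) = e^(−0.063013×30) ≈ 0.1510.
At steady state, accumulation factor R = 1/(1 − e^(−kτ)) ≈ 1.1779.
Each bolus raises the concentration by D/Vd = 167/21 ≈ 7.952 mg/L.
Cmax,ss = C₀/(1 − f) ≈ 7.952/0.8490 ≈ 9.366 mg/L.
One interval later, Cmin,ss = Cmax,ss·e^(−kτ) ≈ 9.366 × 0.1510 ≈ 1.414 mg/L.
Trough 1.4 mg/L vs MEC 1 mg/L: adequate.

1.4 mg/L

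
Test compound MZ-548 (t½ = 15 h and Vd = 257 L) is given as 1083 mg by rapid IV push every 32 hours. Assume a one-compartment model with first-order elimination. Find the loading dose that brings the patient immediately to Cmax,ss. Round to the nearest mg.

f = (1/2)^(32/15) ≈ 0.227931; accumulation ratio R = 1/(1−f) ≈ 1.29522.
Loading dose to hit Cmax,ss on first dose: D_load = D_maint·R ≈ 1083 × 1.29522 ≈ 1402.72 mg.

1403 mg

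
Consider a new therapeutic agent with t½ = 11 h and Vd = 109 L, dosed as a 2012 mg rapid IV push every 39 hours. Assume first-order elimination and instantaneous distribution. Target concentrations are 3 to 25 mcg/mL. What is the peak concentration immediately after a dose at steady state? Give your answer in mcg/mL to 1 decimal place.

τ/t½ = 39/11 ≈ 3.5455, so fraction remaining f = (1/2)^(39/11) ≈ 0.0856.
Accumulation ratio R = 1/(1 − f) ≈ 1/0.9144 ≈ 1.0936.
Each bolus raises the concentration by D/Vd = 2012/109 ≈ 18.459 mcg/mL.
Cmax,ss = C₀/(1 − f) ≈ 18.459/0.9144 ≈ 20.187 mcg/mL.
Peak 20.2 mcg/mL vs MTC 25 mcg/mL: below toxic threshold.

20.2 mcg/mL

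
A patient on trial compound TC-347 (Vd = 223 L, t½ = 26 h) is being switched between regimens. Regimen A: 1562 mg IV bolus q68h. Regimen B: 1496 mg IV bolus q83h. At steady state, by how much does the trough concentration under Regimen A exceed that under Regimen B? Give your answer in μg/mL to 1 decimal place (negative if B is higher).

0.5 μg/mL

Regimen A: f = (1/2)^(68/26) ≈ 0.1632; Cmin,ss = (1562/223)·f/(1−f) ≈ 1.366 μg/mL.
Regimen B: f = (1/2)^(83/26) ≈ 0.1094; Cmin,ss = (1496/223)·f/(1−f) ≈ 0.824 μg/mL.
Difference ≈ 1.366 − 0.824 ≈ 0.542 μg/mL.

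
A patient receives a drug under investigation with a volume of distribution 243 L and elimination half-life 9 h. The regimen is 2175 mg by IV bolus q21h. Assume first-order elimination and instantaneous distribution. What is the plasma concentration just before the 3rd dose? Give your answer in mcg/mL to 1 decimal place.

2.1 mcg/mL

f = (1/2)^(τ/t½) = (1/2)^(21/9) ≈ 0.1984.
C₀ = D/Vd = 2175/243 ≈ 8.951 mcg/mL.
Before the 3rd dose, 2 doses have been given. Superposition: Cmin = C₀·(f + f²).
≈ 8.951 × (0.1984 + 0.0394) ≈ 8.951 × 0.2378 ≈ 2.129 mcg/mL.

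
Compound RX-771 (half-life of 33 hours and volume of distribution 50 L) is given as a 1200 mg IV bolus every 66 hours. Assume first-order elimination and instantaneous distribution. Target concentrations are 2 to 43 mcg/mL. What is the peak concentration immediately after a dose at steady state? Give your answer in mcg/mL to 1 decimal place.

τ = 66 h = 2 half-lives, so f = (1/2)^2 = 0.25.
At steady state, R = 1/(1 − 0.25) = 4/3.
Single-dose peak C₀ = D/Vd = 1200/50 = 24 mcg/mL.
Steady-state peak Cmax,ss = C₀·R = 24 × 4/3 ≈ 32.000 mcg/mL.
Peak 32.0 mcg/mL vs MTC 43 mcg/mL: below toxic threshold.

32.0 mcg/mL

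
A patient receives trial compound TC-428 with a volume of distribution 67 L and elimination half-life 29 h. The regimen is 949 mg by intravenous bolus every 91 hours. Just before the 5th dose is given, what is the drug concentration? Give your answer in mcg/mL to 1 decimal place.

f = (1/2)^(τ/t½) = (1/2)^(91/29) ≈ 0.1136.
C₀ = D/Vd = 949/67 ≈ 14.164 mcg/mL.
Before the 5th dose, 4 doses have been given. Superposition: Cmin = C₀·(f + f² + … + f^4).
≈ 14.164 × (0.1136 + 0.0129 + 0.0015 + 0.0002) ≈ 14.164 × 0.1282 ≈ 1.816 mcg/mL.

1.8 mcg/mL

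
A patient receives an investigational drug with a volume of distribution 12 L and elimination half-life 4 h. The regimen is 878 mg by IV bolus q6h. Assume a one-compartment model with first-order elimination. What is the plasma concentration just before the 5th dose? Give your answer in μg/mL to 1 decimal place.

f = (1/2)^(τ/t½) = (1/2)^(6/4) ≈ 0.3536.
C₀ = D/Vd = 878/12 ≈ 73.167 μg/mL.
Before the 5th dose, 4 doses have been given. Superposition: Cmin = C₀·(f + f² + … + f^4).
≈ 73.167 × (0.3536 + 0.1250 + 0.0442 + 0.0156) ≈ 73.167 × 0.5384 ≈ 39.393 μg/mL.

39.4 μg/mL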